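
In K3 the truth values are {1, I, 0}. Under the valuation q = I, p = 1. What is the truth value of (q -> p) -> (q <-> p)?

q -> p = I -> 1 = 1
q <-> p = I <-> 1 = I
(q -> p) -> (q <-> p) = 1 -> I = I

I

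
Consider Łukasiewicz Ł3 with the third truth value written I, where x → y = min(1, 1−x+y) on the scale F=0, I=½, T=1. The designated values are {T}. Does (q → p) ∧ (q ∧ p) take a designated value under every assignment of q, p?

Countermodel: q=T, p=I gives I, which is not designated.

No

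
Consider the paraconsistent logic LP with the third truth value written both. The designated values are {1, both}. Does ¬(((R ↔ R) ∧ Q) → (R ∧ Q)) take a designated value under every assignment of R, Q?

Countermodel: R=1, Q=1 gives 0, which is not designated.

No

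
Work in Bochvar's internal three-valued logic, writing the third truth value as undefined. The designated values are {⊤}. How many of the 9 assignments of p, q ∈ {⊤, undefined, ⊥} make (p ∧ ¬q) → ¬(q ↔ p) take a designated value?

Designated under: (p=⊤, q=⊤); (p=⊤, q=⊥); (p=⊥, q=⊤); (p=⊥, q=⊥).

4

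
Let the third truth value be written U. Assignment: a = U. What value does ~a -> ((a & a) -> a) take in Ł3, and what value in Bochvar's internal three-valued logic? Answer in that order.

T; U

In Ł3: ~a = ~U = U
a & a = U & U = U
(a & a) -> a = U -> U = T  [min(1, 1−½+½)]
~a -> ((a & a) -> a) = U -> T = T
In Bochvar's internal three-valued logic: ~a = ~U = U
a & a = U & U = U
(a & a) -> a = U -> U = U  [any arg is the third value ⇒ result is the third value]
~a -> ((a & a) -> a) = U -> U = U
They differ because Ł3 and Bochvar's internal three-valued logic treat U differently under the binary connectives.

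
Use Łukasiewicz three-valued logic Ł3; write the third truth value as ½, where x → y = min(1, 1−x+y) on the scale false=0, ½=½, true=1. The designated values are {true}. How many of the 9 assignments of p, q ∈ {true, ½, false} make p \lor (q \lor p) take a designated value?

5

Of the 9 assignments, 5 give a value in {true}.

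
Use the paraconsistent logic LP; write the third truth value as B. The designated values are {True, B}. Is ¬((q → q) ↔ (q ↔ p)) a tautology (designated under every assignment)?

Countermodel: q=True, p=True gives False, which is not designated.

No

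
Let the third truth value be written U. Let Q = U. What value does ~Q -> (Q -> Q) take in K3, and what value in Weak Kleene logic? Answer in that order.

In K3: ~Q = ~U = U
Q -> Q = U -> U = U  [~U | U]
~Q -> (Q -> Q) = U -> U = U
In Weak Kleene logic: ~Q = ~U = U
Q -> Q = U -> U = U  [any arg is the third value ⇒ result is the third value]
~Q -> (Q -> Q) = U -> U = U

U; U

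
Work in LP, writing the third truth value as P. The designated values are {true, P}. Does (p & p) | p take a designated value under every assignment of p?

Countermodel: p=false gives false, which is not designated.

No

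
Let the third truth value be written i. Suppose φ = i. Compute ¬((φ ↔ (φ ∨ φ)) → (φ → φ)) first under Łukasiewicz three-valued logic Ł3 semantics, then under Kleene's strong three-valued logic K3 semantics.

In Łukasiewicz three-valued logic Ł3: φ ∨ φ = i ∨ i = i
φ ↔ (φ ∨ φ) = i ↔ i = T
φ → φ = i → i = T
(φ ↔ (φ ∨ φ)) → (φ → φ) = T → T = T
¬((φ ↔ (φ ∨ φ)) → (φ → φ)) = ¬T = F
In Kleene's strong three-valued logic K3: φ ∨ φ = i ∨ i = i
φ ↔ (φ ∨ φ) = i ↔ i = i
φ → φ = i → i = i
(φ ↔ (φ ∨ φ)) → (φ → φ) = i → i = i
¬((φ ↔ (φ ∨ φ)) → (φ → φ)) = ¬i = i
They differ because Łukasiewicz three-valued logic Ł3 and Kleene's strong three-valued logic K3 treat i differently under implication.

F; i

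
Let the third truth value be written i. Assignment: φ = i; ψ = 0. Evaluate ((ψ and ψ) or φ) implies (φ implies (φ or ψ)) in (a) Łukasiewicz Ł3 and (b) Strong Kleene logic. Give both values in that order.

In Łukasiewicz Ł3: ψ and ψ = 0 and 0 = 0
(ψ and ψ) or φ = 0 or i = i
φ or ψ = i or 0 = i
φ implies (φ or ψ) = i implies i = 1
((ψ and ψ) or φ) implies (φ implies (φ or ψ)) = i implies 1 = 1
In Strong Kleene logic: ψ and ψ = 0 and 0 = 0
(ψ and ψ) or φ = 0 or i = i
φ or ψ = i or 0 = i
φ implies (φ or ψ) = i implies i = i  [not i or i]
((ψ and ψ) or φ) implies (φ implies (φ or ψ)) = i implies i = i
They differ because Łukasiewicz Ł3 and Strong Kleene logic treat i differently under implication.

1; i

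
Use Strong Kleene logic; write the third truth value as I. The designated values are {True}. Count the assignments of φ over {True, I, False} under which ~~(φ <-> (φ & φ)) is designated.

2

φ=True: True ✓
φ=I: I ·
φ=False: True ✓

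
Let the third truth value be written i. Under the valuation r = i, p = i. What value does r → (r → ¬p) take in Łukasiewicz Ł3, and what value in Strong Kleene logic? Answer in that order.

T; i

In Łukasiewicz Ł3: ¬p = ¬i = i
r → ¬p = i → i = T  [min(1, 1−½+½)]
r → (r → ¬p) = i → T = T
In Strong Kleene logic: ¬p = ¬i = i
r → ¬p = i → i = i
r → (r → ¬p) = i → i = i
They differ because Łukasiewicz Ł3 and Strong Kleene logic treat i differently under implication.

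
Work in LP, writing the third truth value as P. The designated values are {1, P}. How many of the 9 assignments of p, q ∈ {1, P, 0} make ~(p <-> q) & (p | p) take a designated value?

Of the 9 assignments, 5 give a value in {1, P}.

5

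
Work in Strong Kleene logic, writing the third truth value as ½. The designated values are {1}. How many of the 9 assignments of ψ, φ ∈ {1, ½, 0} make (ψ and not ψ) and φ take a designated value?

Of the 9 assignments, 0 give a value in {1}.

0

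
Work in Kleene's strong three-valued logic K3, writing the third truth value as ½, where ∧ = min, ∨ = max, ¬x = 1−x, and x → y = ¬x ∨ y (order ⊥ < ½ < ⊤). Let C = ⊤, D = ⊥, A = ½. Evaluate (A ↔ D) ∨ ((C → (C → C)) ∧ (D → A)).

A ↔ D = ½ ↔ ⊥ = ½
C → C = ⊤ → ⊤ = ⊤
C → (C → C) = ⊤ → ⊤ = ⊤
D → A = ⊥ → ½ = ⊤  [¬⊥ ∨ ½]
(C → (C → C)) ∧ (D → A) = ⊤ ∧ ⊤ = ⊤
(A ↔ D) ∨ ((C → (C → C)) ∧ (D → A)) = ½ ∨ ⊤ = ⊤

⊤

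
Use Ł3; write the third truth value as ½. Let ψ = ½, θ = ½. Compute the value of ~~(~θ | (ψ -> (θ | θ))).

~θ = ~½ = ½
θ | θ = ½ | ½ = ½
ψ -> (θ | θ) = ½ -> ½ = True
~θ | (ψ -> (θ | θ)) = ½ | True = True
~(~θ | (ψ -> (θ | θ))) = ~True = False
~~(~θ | (ψ -> (θ | θ))) = ~False = True

True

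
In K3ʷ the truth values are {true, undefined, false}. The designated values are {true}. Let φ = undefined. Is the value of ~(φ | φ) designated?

No

φ | φ = undefined | undefined = undefined
~(φ | φ) = ~undefined = undefined
undefined ∉ {true}.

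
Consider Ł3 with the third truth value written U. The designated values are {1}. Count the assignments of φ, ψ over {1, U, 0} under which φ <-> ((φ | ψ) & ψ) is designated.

Designated under: (φ=1, ψ=1); (φ=U, ψ=U); (φ=0, ψ=0).

3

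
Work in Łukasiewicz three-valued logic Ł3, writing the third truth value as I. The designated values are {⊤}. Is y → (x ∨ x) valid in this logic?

No

Countermodel: y=⊤, x=I gives I, which is not designated.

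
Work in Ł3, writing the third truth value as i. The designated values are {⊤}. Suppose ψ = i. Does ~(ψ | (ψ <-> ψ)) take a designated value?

No

ψ <-> ψ = i <-> i = ⊤  [1 − |½−½|]
ψ | (ψ <-> ψ) = i | ⊤ = ⊤
~(ψ | (ψ <-> ψ)) = ~⊤ = ⊥
⊥ ∉ {⊤}.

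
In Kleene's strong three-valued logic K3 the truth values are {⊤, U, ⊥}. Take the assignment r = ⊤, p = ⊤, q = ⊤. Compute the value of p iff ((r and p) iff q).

r and p = ⊤ and ⊤ = ⊤
(r and p) iff q = ⊤ iff ⊤ = ⊤
p iff ((r and p) iff q) = ⊤ iff ⊤ = ⊤

⊤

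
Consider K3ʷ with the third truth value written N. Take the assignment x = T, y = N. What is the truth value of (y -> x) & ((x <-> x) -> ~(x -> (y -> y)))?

N

y -> x = N -> T = N  [any arg is the third value ⇒ result is the third value]
x <-> x = T <-> T = T
y -> y = N -> N = N
x -> (y -> y) = T -> N = N
~(x -> (y -> y)) = ~N = N
(x <-> x) -> ~(x -> (y -> y)) = T -> N = N
(y -> x) & ((x <-> x) -> ~(x -> (y -> y))) = N & N = N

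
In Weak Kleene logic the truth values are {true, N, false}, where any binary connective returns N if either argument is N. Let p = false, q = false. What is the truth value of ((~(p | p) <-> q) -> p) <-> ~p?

true

p | p = false | false = false
~(p | p) = ~false = true
~(p | p) <-> q = true <-> false = false
(~(p | p) <-> q) -> p = false -> false = true
~p = ~false = true
((~(p | p) <-> q) -> p) <-> ~p = true <-> true = true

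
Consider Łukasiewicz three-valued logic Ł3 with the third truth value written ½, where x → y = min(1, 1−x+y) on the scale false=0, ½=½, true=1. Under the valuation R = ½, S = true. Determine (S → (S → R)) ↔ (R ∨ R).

true

S → R = true → ½ = ½  [min(1, 1−1+½)]
S → (S → R) = true → ½ = ½
R ∨ R = ½ ∨ ½ = ½
(S → (S → R)) ↔ (R ∨ R) = ½ ↔ ½ = true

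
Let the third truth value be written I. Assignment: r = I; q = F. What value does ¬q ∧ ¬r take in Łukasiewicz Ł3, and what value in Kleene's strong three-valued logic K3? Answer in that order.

In Łukasiewicz Ł3: ¬q = ¬F = T
¬r = ¬I = I
¬q ∧ ¬r = T ∧ I = I
In Kleene's strong three-valued logic K3: ¬q = ¬F = T
¬r = ¬I = I
¬q ∧ ¬r = T ∧ I = I

I; I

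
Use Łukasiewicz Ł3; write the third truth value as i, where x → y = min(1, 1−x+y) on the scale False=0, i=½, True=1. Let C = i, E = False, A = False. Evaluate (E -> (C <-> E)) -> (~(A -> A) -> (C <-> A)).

C <-> E = i <-> False = i  [1 − |½−0|]
E -> (C <-> E) = False -> i = True
A -> A = False -> False = True
~(A -> A) = ~True = False
C <-> A = i <-> False = i
~(A -> A) -> (C <-> A) = False -> i = True
(E -> (C <-> E)) -> (~(A -> A) -> (C <-> A)) = True -> True = True

True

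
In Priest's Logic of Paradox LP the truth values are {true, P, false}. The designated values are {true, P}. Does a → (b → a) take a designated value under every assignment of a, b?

Yes

Every assignment of a, b over {true, P, false} gives a value in {true, P}.
In particular, with a=P, b=P: a → (b → a) = P.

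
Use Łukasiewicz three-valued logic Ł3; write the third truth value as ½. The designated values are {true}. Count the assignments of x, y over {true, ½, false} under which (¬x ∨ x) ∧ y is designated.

Designated under: (x=true, y=true); (x=false, y=true).

2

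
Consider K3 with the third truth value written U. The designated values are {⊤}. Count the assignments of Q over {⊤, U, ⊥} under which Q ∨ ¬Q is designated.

Q=⊤: ⊤ ✓
Q=U: U ·
Q=⊥: ⊤ ✓

2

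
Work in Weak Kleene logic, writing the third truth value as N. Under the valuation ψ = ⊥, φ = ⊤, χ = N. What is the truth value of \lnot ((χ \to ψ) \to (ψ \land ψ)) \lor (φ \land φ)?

χ \to ψ = N \to ⊥ = N
ψ \land ψ = ⊥ \land ⊥ = ⊥
(χ \to ψ) \to (ψ \land ψ) = N \to ⊥ = N
\lnot ((χ \to ψ) \to (ψ \land ψ)) = \lnot N = N
φ \land φ = ⊤ \land ⊤ = ⊤
\lnot ((χ \to ψ) \to (ψ \land ψ)) \lor (φ \land φ) = N \lor ⊤ = N

N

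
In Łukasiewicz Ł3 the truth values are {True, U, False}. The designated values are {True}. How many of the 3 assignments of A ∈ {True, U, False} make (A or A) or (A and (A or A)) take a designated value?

A=True: True ✓
A=U: U ·
A=False: False ·

1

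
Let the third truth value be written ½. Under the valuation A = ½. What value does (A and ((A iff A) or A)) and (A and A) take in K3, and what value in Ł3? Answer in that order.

In K3: A iff A = ½ iff ½ = ½
(A iff A) or A = ½ or ½ = ½
A and ((A iff A) or A) = ½ and ½ = ½
A and A = ½ and ½ = ½
(A and ((A iff A) or A)) and (A and A) = ½ and ½ = ½
In Ł3: A iff A = ½ iff ½ = ⊤  [1 − |½−½|]
(A iff A) or A = ⊤ or ½ = ⊤
A and ((A iff A) or A) = ½ and ⊤ = ½
A and A = ½ and ½ = ½
(A and ((A iff A) or A)) and (A and A) = ½ and ½ = ½

½; ½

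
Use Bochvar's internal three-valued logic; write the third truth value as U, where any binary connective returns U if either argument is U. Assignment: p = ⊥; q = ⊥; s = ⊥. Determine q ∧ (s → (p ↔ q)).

⊥

p ↔ q = ⊥ ↔ ⊥ = ⊤
s → (p ↔ q) = ⊥ → ⊤ = ⊤
q ∧ (s → (p ↔ q)) = ⊥ ∧ ⊤ = ⊥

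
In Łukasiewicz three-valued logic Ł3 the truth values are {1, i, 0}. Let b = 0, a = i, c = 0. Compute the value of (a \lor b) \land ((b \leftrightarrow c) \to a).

a \lor b = i \lor 0 = i
b \leftrightarrow c = 0 \leftrightarrow 0 = 1
(b \leftrightarrow c) \to a = 1 \to i = i
(a \lor b) \land ((b \leftrightarrow c) \to a) = i \land i = i

i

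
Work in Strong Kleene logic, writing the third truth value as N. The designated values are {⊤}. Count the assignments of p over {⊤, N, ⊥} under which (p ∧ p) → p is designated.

2

p=⊤: ⊤ ✓
p=N: N ·
p=⊥: ⊤ ✓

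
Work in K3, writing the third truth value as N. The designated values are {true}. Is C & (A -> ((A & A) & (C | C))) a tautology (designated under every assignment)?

No

Countermodel: C=true, A=N gives N, which is not designated.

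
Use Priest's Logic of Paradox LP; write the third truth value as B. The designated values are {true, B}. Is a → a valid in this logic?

Yes

Every assignment of a over {true, B, false} gives a value in {true, B}.
In particular, with a=B: a → a = B.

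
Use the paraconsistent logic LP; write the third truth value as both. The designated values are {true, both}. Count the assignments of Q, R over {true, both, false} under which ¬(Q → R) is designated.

4

Designated under: (Q=true, R=both); (Q=true, R=false); (Q=both, R=both); (Q=both, R=false).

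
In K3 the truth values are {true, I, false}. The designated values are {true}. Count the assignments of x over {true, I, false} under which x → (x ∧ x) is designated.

x=true: true ✓
x=I: I ·
x=false: true ✓

2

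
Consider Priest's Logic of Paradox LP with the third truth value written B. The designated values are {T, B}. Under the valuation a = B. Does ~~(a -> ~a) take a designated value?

Yes

~a = ~B = B
a -> ~a = B -> B = B  [~B | B]
~(a -> ~a) = ~B = B
~~(a -> ~a) = ~B = B
B ∈ {T, B}.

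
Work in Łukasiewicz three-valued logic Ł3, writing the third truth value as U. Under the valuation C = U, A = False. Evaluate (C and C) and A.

C and C = U and U = U
(C and C) and A = U and False = False

False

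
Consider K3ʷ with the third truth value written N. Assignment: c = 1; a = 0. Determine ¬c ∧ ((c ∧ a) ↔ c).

0

¬c = ¬1 = 0
c ∧ a = 1 ∧ 0 = 0
(c ∧ a) ↔ c = 0 ↔ 1 = 0
¬c ∧ ((c ∧ a) ↔ c) = 0 ∧ 0 = 0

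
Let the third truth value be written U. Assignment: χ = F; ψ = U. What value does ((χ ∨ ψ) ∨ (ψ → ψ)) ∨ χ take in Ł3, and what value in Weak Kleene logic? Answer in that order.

T; U

In Ł3: χ ∨ ψ = F ∨ U = U
ψ → ψ = U → U = T
(χ ∨ ψ) ∨ (ψ → ψ) = U ∨ T = T
((χ ∨ ψ) ∨ (ψ → ψ)) ∨ χ = T ∨ F = T
In Weak Kleene logic: χ ∨ ψ = F ∨ U = U
ψ → ψ = U → U = U
(χ ∨ ψ) ∨ (ψ → ψ) = U ∨ U = U
((χ ∨ ψ) ∨ (ψ → ψ)) ∨ χ = U ∨ F = U
They differ because Ł3 and Weak Kleene logic treat U differently under the binary connectives.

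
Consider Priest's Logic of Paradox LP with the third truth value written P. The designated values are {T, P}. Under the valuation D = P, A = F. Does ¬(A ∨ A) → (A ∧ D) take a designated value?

No

A ∨ A = F ∨ F = F
¬(A ∨ A) = ¬F = T
A ∧ D = F ∧ P = F
¬(A ∨ A) → (A ∧ D) = T → F = F
F ∉ {T, P}.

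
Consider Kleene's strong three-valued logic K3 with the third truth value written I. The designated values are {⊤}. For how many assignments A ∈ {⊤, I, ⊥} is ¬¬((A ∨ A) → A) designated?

2

A=⊤: ⊤ ✓
A=I: I ·
A=⊥: ⊤ ✓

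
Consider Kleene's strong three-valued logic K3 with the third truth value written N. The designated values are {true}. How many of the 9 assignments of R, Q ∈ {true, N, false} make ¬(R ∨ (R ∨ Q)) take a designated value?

Designated under: (R=false, Q=false).

1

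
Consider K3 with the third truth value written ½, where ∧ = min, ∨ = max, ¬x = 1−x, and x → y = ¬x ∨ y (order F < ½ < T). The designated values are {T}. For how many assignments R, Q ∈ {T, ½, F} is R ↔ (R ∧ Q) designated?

4

Designated under: (R=T, Q=T); (R=F, Q=T); (R=F, Q=½); (R=F, Q=F).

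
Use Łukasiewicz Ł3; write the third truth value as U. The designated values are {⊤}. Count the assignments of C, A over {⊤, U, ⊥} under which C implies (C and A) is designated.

6

Of the 9 assignments, 6 give a value in {⊤}.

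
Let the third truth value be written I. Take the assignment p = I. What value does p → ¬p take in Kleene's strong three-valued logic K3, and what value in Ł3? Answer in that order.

In Kleene's strong three-valued logic K3: ¬p = ¬I = I
p → ¬p = I → I = I  [¬I ∨ I]
In Ł3: ¬p = ¬I = I
p → ¬p = I → I = ⊤
They differ because Kleene's strong three-valued logic K3 and Ł3 treat I differently under implication.

I; ⊤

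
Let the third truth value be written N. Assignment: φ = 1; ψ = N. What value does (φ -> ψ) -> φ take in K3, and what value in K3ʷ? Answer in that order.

In K3: φ -> ψ = 1 -> N = N  [~1 | N]
(φ -> ψ) -> φ = N -> 1 = 1
In K3ʷ: φ -> ψ = 1 -> N = N
(φ -> ψ) -> φ = N -> 1 = N
They differ because K3 and K3ʷ treat N differently under the binary connectives.

1; N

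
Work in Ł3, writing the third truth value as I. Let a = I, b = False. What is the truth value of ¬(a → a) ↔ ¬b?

a → a = I → I = True
¬(a → a) = ¬True = False
¬b = ¬False = True
¬(a → a) ↔ ¬b = False ↔ True = False

False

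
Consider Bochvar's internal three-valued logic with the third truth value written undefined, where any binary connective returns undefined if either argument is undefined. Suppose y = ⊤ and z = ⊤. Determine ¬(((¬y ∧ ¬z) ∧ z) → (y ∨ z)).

⊥

¬y = ¬⊤ = ⊥
¬z = ¬⊤ = ⊥
¬y ∧ ¬z = ⊥ ∧ ⊥ = ⊥
(¬y ∧ ¬z) ∧ z = ⊥ ∧ ⊤ = ⊥
y ∨ z = ⊤ ∨ ⊤ = ⊤
((¬y ∧ ¬z) ∧ z) → (y ∨ z) = ⊥ → ⊤ = ⊤
¬(((¬y ∧ ¬z) ∧ z) → (y ∨ z)) = ¬⊤ = ⊥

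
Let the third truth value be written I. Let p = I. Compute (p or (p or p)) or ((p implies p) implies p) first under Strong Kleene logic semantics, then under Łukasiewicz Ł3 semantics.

In Strong Kleene logic: p or p = I or I = I
p or (p or p) = I or I = I
p implies p = I implies I = I
(p implies p) implies p = I implies I = I
(p or (p or p)) or ((p implies p) implies p) = I or I = I
In Łukasiewicz Ł3: p or p = I or I = I
p or (p or p) = I or I = I
p implies p = I implies I = T  [min(1, 1−½+½)]
(p implies p) implies p = T implies I = I
(p or (p or p)) or ((p implies p) implies p) = I or I = I

I; I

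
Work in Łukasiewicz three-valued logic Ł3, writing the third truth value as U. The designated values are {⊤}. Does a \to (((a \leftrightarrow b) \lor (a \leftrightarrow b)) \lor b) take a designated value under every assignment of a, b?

No

Countermodel: a=⊤, b=U gives U, which is not designated.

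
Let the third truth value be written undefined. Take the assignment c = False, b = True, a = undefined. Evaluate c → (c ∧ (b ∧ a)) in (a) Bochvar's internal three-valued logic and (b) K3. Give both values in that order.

undefined; True

In Bochvar's internal three-valued logic: b ∧ a = True ∧ undefined = undefined
c ∧ (b ∧ a) = False ∧ undefined = undefined
c → (c ∧ (b ∧ a)) = False → undefined = undefined  [any arg is the third value ⇒ result is the third value]
In K3: b ∧ a = True ∧ undefined = undefined
c ∧ (b ∧ a) = False ∧ undefined = False
c → (c ∧ (b ∧ a)) = False → False = True
They differ because Bochvar's internal three-valued logic and K3 treat undefined differently under the binary connectives.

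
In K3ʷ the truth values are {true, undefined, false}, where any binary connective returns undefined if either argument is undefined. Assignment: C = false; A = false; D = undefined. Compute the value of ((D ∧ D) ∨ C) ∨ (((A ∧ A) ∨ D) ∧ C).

D ∧ D = undefined ∧ undefined = undefined
(D ∧ D) ∨ C = undefined ∨ false = undefined
A ∧ A = false ∧ false = false
(A ∧ A) ∨ D = false ∨ undefined = undefined
((A ∧ A) ∨ D) ∧ C = undefined ∧ false = undefined
((D ∧ D) ∨ C) ∨ (((A ∧ A) ∨ D) ∧ C) = undefined ∨ undefined = undefined

undefined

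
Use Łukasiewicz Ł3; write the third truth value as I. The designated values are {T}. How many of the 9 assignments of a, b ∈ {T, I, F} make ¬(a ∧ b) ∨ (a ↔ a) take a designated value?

9

Of the 9 assignments, 9 give a value in {T}.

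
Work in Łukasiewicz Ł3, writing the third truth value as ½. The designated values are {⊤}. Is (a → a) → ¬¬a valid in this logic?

Countermodel: a=½ gives ½, which is not designated.

No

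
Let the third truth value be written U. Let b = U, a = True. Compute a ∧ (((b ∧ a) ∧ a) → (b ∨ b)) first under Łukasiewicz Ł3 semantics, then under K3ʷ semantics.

In Łukasiewicz Ł3: b ∧ a = U ∧ True = U
(b ∧ a) ∧ a = U ∧ True = U
b ∨ b = U ∨ U = U
((b ∧ a) ∧ a) → (b ∨ b) = U → U = True  [min(1, 1−½+½)]
a ∧ (((b ∧ a) ∧ a) → (b ∨ b)) = True ∧ True = True
In K3ʷ: b ∧ a = U ∧ True = U
(b ∧ a) ∧ a = U ∧ True = U
b ∨ b = U ∨ U = U
((b ∧ a) ∧ a) → (b ∨ b) = U → U = U  [any arg is the third value ⇒ result is the third value]
a ∧ (((b ∧ a) ∧ a) → (b ∨ b)) = True ∧ U = U
They differ because Łukasiewicz Ł3 and K3ʷ treat U differently under the binary connectives.

True; U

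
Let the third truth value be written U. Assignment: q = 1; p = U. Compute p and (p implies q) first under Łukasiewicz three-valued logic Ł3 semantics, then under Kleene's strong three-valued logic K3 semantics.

In Łukasiewicz three-valued logic Ł3: p implies q = U implies 1 = 1  [min(1, 1−½+1)]
p and (p implies q) = U and 1 = U
In Kleene's strong three-valued logic K3: p implies q = U implies 1 = 1
p and (p implies q) = U and 1 = U

U; U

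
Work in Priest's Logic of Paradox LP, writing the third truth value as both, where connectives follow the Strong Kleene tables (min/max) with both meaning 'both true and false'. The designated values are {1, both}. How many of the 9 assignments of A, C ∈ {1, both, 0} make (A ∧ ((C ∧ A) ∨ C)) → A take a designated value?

9

Of the 9 assignments, 9 give a value in {1, both}.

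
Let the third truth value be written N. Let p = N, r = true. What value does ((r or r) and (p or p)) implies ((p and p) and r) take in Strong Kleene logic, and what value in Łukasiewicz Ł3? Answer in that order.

In Strong Kleene logic: r or r = true or true = true
p or p = N or N = N
(r or r) and (p or p) = true and N = N
p and p = N and N = N
(p and p) and r = N and true = N
((r or r) and (p or p)) implies ((p and p) and r) = N implies N = N
In Łukasiewicz Ł3: r or r = true or true = true
p or p = N or N = N
(r or r) and (p or p) = true and N = N
p and p = N and N = N
(p and p) and r = N and true = N
((r or r) and (p or p)) implies ((p and p) and r) = N implies N = true  [min(1, 1−½+½)]
They differ because Strong Kleene logic and Łukasiewicz Ł3 treat N differently under implication.

N; true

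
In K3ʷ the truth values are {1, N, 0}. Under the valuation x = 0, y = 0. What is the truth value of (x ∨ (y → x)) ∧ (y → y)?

y → x = 0 → 0 = 1
x ∨ (y → x) = 0 ∨ 1 = 1
y → y = 0 → 0 = 1
(x ∨ (y → x)) ∧ (y → y) = 1 ∧ 1 = 1

1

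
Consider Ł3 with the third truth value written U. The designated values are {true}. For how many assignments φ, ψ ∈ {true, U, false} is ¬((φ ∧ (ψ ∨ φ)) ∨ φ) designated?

3

Designated under: (φ=false, ψ=true); (φ=false, ψ=U); (φ=false, ψ=false).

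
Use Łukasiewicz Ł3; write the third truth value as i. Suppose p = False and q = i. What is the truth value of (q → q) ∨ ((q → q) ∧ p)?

True

q → q = i → i = True  [min(1, 1−½+½)]
q → q = i → i = True
(q → q) ∧ p = True ∧ False = False
(q → q) ∨ ((q → q) ∧ p) = True ∨ False = True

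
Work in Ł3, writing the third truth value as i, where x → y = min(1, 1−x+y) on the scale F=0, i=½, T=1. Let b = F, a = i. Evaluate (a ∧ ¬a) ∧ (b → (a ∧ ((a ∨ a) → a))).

¬a = ¬i = i
a ∧ ¬a = i ∧ i = i
a ∨ a = i ∨ i = i
(a ∨ a) → a = i → i = T  [min(1, 1−½+½)]
a ∧ ((a ∨ a) → a) = i ∧ T = i
b → (a ∧ ((a ∨ a) → a)) = F → i = T
(a ∧ ¬a) ∧ (b → (a ∧ ((a ∨ a) → a))) = i ∧ T = i

i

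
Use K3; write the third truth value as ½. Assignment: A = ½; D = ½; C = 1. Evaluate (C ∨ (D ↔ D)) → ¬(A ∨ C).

0

D ↔ D = ½ ↔ ½ = ½
C ∨ (D ↔ D) = 1 ∨ ½ = 1
A ∨ C = ½ ∨ 1 = 1
¬(A ∨ C) = ¬1 = 0
(C ∨ (D ↔ D)) → ¬(A ∨ C) = 1 → 0 = 0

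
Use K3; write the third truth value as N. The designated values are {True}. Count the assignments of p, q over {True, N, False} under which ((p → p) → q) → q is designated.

Of the 9 assignments, 5 give a value in {True}.

5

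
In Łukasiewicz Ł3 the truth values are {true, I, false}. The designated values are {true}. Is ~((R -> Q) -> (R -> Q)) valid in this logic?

No

Countermodel: R=true, Q=true gives false, which is not designated.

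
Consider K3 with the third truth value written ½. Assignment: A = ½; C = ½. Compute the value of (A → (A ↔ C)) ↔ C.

A ↔ C = ½ ↔ ½ = ½
A → (A ↔ C) = ½ → ½ = ½  [¬½ ∨ ½]
(A → (A ↔ C)) ↔ C = ½ ↔ ½ = ½

½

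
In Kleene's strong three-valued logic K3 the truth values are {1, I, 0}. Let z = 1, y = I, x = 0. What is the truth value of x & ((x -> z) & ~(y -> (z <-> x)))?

0

x -> z = 0 -> 1 = 1
z <-> x = 1 <-> 0 = 0
y -> (z <-> x) = I -> 0 = I
~(y -> (z <-> x)) = ~I = I
(x -> z) & ~(y -> (z <-> x)) = 1 & I = I
x & ((x -> z) & ~(y -> (z <-> x))) = 0 & I = 0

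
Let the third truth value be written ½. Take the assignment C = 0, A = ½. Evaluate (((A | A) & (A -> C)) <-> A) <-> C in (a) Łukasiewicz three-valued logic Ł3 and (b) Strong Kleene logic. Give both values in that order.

In Łukasiewicz three-valued logic Ł3: A | A = ½ | ½ = ½
A -> C = ½ -> 0 = ½
(A | A) & (A -> C) = ½ & ½ = ½
((A | A) & (A -> C)) <-> A = ½ <-> ½ = 1
(((A | A) & (A -> C)) <-> A) <-> C = 1 <-> 0 = 0
In Strong Kleene logic: A | A = ½ | ½ = ½
A -> C = ½ -> 0 = ½  [~½ | 0]
(A | A) & (A -> C) = ½ & ½ = ½
((A | A) & (A -> C)) <-> A = ½ <-> ½ = ½
(((A | A) & (A -> C)) <-> A) <-> C = ½ <-> 0 = ½
They differ because Łukasiewicz three-valued logic Ł3 and Strong Kleene logic treat ½ differently under implication.

0; ½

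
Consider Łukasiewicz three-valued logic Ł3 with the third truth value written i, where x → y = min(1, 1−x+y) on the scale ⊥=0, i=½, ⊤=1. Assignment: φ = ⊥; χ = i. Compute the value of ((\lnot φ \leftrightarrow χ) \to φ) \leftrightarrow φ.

\lnot φ = \lnot ⊥ = ⊤
\lnot φ \leftrightarrow χ = ⊤ \leftrightarrow i = i  [1 − |1−½|]
(\lnot φ \leftrightarrow χ) \to φ = i \to ⊥ = i
((\lnot φ \leftrightarrow χ) \to φ) \leftrightarrow φ = i \leftrightarrow ⊥ = i

i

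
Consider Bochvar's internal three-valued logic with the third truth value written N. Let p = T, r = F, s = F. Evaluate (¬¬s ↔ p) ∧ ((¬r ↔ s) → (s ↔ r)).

F

¬s = ¬F = T
¬¬s = ¬T = F
¬¬s ↔ p = F ↔ T = F
¬r = ¬F = T
¬r ↔ s = T ↔ F = F
s ↔ r = F ↔ F = T
(¬r ↔ s) → (s ↔ r) = F → T = T
(¬¬s ↔ p) ∧ ((¬r ↔ s) → (s ↔ r)) = F ∧ T = F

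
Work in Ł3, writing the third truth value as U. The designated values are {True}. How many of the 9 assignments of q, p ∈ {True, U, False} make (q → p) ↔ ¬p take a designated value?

Designated under: (q=True, p=U); (q=False, p=False).

2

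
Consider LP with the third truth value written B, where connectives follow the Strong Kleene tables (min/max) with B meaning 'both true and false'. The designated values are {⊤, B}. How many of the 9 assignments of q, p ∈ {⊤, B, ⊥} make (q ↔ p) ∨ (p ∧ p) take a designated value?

Of the 9 assignments, 8 give a value in {⊤, B}.

8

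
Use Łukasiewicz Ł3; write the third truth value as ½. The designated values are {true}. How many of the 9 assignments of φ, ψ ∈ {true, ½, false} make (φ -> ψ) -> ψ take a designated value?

Of the 9 assignments, 5 give a value in {true}.

5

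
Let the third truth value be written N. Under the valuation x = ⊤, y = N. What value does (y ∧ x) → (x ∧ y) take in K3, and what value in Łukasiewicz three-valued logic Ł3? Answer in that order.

In K3: y ∧ x = N ∧ ⊤ = N
x ∧ y = ⊤ ∧ N = N
(y ∧ x) → (x ∧ y) = N → N = N
In Łukasiewicz three-valued logic Ł3: y ∧ x = N ∧ ⊤ = N
x ∧ y = ⊤ ∧ N = N
(y ∧ x) → (x ∧ y) = N → N = ⊤  [min(1, 1−½+½)]
They differ because K3 and Łukasiewicz three-valued logic Ł3 treat N differently under implication.

N; ⊤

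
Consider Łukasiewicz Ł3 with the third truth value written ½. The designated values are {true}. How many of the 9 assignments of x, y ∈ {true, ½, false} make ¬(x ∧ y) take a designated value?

Of the 9 assignments, 5 give a value in {true}.

5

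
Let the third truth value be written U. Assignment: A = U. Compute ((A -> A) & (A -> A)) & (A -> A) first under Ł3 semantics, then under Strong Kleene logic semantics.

In Ł3: A -> A = U -> U = True  [min(1, 1−½+½)]
A -> A = U -> U = True
(A -> A) & (A -> A) = True & True = True
A -> A = U -> U = True
((A -> A) & (A -> A)) & (A -> A) = True & True = True
In Strong Kleene logic: A -> A = U -> U = U  [~U | U]
A -> A = U -> U = U
(A -> A) & (A -> A) = U & U = U
A -> A = U -> U = U
((A -> A) & (A -> A)) & (A -> A) = U & U = U
They differ because Ł3 and Strong Kleene logic treat U differently under implication.

True; U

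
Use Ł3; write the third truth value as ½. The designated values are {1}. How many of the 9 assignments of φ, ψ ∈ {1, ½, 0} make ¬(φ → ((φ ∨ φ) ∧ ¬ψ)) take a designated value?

1

Designated under: (φ=1, ψ=1).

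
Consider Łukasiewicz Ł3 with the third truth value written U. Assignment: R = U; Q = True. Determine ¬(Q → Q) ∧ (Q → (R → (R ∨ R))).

Q → Q = True → True = True
¬(Q → Q) = ¬True = False
R ∨ R = U ∨ U = U
R → (R ∨ R) = U → U = True  [min(1, 1−½+½)]
Q → (R → (R ∨ R)) = True → True = True
¬(Q → Q) ∧ (Q → (R → (R ∨ R))) = False ∧ True = False

False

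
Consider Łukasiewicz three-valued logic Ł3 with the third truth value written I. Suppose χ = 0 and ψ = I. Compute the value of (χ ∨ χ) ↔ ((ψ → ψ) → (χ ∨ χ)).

χ ∨ χ = 0 ∨ 0 = 0
ψ → ψ = I → I = 1  [min(1, 1−½+½)]
χ ∨ χ = 0 ∨ 0 = 0
(ψ → ψ) → (χ ∨ χ) = 1 → 0 = 0
(χ ∨ χ) ↔ ((ψ → ψ) → (χ ∨ χ)) = 0 ↔ 0 = 1

1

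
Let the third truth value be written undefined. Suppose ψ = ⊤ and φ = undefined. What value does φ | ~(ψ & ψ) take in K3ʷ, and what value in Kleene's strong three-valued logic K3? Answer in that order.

undefined; undefined

In K3ʷ: ψ & ψ = ⊤ & ⊤ = ⊤
~(ψ & ψ) = ~⊤ = ⊥
φ | ~(ψ & ψ) = undefined | ⊥ = undefined
In Kleene's strong three-valued logic K3: ψ & ψ = ⊤ & ⊤ = ⊤
~(ψ & ψ) = ~⊤ = ⊥
φ | ~(ψ & ψ) = undefined | ⊥ = undefined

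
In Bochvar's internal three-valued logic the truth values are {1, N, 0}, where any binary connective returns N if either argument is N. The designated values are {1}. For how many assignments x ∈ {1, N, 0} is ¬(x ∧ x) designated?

1

x=1: 0 ·
x=N: N ·
x=0: 1 ✓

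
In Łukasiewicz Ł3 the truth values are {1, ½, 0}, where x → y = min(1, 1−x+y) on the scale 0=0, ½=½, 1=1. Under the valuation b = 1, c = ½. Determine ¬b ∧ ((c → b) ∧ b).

¬b = ¬1 = 0
c → b = ½ → 1 = 1
(c → b) ∧ b = 1 ∧ 1 = 1
¬b ∧ ((c → b) ∧ b) = 0 ∧ 1 = 0

0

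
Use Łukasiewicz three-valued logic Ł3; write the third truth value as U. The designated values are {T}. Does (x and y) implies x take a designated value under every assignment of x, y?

Yes

Every assignment of x, y over {T, U, F} gives a value in {T}.
In particular, with x=U, y=U: (x and y) implies x = T.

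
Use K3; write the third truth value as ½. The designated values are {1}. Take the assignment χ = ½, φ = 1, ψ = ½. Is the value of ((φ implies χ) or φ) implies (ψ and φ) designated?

No

φ implies χ = 1 implies ½ = ½  [not 1 or ½]
(φ implies χ) or φ = ½ or 1 = 1
ψ and φ = ½ and 1 = ½
((φ implies χ) or φ) implies (ψ and φ) = 1 implies ½ = ½
½ ∉ {1}.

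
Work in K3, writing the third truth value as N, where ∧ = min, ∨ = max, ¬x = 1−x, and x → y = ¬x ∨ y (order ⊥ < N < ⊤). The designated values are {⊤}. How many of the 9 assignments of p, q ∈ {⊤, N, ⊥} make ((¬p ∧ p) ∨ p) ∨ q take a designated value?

5

Of the 9 assignments, 5 give a value in {⊤}.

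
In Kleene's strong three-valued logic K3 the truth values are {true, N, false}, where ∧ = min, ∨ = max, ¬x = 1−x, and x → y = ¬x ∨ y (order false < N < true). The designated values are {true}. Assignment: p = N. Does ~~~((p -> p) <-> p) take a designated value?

No

p -> p = N -> N = N
(p -> p) <-> p = N <-> N = N
~((p -> p) <-> p) = ~N = N
~~((p -> p) <-> p) = ~N = N
~~~((p -> p) <-> p) = ~N = N
N ∉ {true}.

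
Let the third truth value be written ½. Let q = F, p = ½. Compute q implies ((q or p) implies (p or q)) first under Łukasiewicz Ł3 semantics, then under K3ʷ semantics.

T; ½

In Łukasiewicz Ł3: q or p = F or ½ = ½
p or q = ½ or F = ½
(q or p) implies (p or q) = ½ implies ½ = T
q implies ((q or p) implies (p or q)) = F implies T = T
In K3ʷ: q or p = F or ½ = ½
p or q = ½ or F = ½
(q or p) implies (p or q) = ½ implies ½ = ½  [any arg is the third value ⇒ result is the third value]
q implies ((q or p) implies (p or q)) = F implies ½ = ½
They differ because Łukasiewicz Ł3 and K3ʷ treat ½ differently under the binary connectives.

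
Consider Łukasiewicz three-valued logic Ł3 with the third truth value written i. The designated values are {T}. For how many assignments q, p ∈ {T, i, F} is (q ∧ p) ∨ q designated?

Designated under: (q=T, p=T); (q=T, p=i); (q=T, p=F).

3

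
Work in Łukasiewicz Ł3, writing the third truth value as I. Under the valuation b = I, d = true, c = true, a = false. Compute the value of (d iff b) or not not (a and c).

I

d iff b = true iff I = I
a and c = false and true = false
not (a and c) = not false = true
not not (a and c) = not true = false
(d iff b) or not not (a and c) = I or false = I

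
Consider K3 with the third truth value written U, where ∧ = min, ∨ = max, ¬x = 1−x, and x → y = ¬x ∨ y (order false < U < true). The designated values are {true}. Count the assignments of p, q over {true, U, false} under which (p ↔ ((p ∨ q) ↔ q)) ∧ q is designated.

Designated under: (p=true, q=true).

1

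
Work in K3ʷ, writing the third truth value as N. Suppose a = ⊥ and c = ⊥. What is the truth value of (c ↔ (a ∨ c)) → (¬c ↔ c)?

a ∨ c = ⊥ ∨ ⊥ = ⊥
c ↔ (a ∨ c) = ⊥ ↔ ⊥ = ⊤
¬c = ¬⊥ = ⊤
¬c ↔ c = ⊤ ↔ ⊥ = ⊥
(c ↔ (a ∨ c)) → (¬c ↔ c) = ⊤ → ⊥ = ⊥

⊥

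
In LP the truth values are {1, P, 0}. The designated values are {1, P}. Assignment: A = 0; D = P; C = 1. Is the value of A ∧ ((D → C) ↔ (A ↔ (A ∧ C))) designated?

D → C = P → 1 = 1  [¬P ∨ 1]
A ∧ C = 0 ∧ 1 = 0
A ↔ (A ∧ C) = 0 ↔ 0 = 1
(D → C) ↔ (A ↔ (A ∧ C)) = 1 ↔ 1 = 1
A ∧ ((D → C) ↔ (A ↔ (A ∧ C))) = 0 ∧ 1 = 0
0 ∉ {1, P}.

No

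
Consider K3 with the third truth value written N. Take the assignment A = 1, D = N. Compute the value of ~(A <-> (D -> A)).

D -> A = N -> 1 = 1  [~N | 1]
A <-> (D -> A) = 1 <-> 1 = 1
~(A <-> (D -> A)) = ~1 = 0

0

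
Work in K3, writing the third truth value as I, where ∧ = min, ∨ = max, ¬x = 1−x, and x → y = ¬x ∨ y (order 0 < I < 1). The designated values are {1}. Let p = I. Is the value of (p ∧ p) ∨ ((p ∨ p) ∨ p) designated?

No

p ∧ p = I ∧ I = I
p ∨ p = I ∨ I = I
(p ∨ p) ∨ p = I ∨ I = I
(p ∧ p) ∨ ((p ∨ p) ∨ p) = I ∨ I = I
I ∉ {1}.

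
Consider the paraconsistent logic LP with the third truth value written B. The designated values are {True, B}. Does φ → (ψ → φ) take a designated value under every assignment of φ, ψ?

Every assignment of φ, ψ over {True, B, False} gives a value in {True, B}.
In particular, with φ=B, ψ=B: φ → (ψ → φ) = B.

Yes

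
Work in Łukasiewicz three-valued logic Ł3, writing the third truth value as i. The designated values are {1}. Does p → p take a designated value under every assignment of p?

Yes

Every assignment of p over {1, i, 0} gives a value in {1}.
In particular, with p=i: p → p = 1.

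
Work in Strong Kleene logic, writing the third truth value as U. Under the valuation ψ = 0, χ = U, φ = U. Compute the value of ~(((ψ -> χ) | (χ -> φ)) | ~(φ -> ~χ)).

ψ -> χ = 0 -> U = 1  [~0 | U]
χ -> φ = U -> U = U
(ψ -> χ) | (χ -> φ) = 1 | U = 1
~χ = ~U = U
φ -> ~χ = U -> U = U
~(φ -> ~χ) = ~U = U
((ψ -> χ) | (χ -> φ)) | ~(φ -> ~χ) = 1 | U = 1
~(((ψ -> χ) | (χ -> φ)) | ~(φ -> ~χ)) = ~1 = 0

0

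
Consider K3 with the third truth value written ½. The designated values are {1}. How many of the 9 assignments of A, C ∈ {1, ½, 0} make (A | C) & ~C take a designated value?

Designated under: (A=1, C=0).

1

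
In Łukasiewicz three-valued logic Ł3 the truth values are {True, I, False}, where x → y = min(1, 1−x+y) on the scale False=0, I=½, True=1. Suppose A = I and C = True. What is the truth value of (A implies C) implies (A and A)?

A implies C = I implies True = True
A and A = I and I = I
(A implies C) implies (A and A) = True implies I = I

I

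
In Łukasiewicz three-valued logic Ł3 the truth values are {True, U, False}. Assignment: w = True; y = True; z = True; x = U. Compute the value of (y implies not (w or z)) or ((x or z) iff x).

w or z = True or True = True
not (w or z) = not True = False
y implies not (w or z) = True implies False = False
x or z = U or True = True
(x or z) iff x = True iff U = U
(y implies not (w or z)) or ((x or z) iff x) = False or U = U

U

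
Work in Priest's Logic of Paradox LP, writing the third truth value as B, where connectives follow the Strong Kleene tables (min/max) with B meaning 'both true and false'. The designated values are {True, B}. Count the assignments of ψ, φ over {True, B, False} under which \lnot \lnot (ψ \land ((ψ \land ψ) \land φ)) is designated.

Designated under: (ψ=True, φ=True); (ψ=True, φ=B); (ψ=B, φ=True); (ψ=B, φ=B).

4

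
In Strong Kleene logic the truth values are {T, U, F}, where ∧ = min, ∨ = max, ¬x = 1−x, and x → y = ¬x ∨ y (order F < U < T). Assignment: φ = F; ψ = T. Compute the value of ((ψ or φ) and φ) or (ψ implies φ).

F

ψ or φ = T or F = T
(ψ or φ) and φ = T and F = F
ψ implies φ = T implies F = F
((ψ or φ) and φ) or (ψ implies φ) = F or F = F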